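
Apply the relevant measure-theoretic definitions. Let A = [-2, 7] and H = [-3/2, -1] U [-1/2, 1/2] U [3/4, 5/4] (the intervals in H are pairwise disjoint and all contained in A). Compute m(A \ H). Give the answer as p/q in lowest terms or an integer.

The ambient interval has length m(A) = 7 - (-2) = 9.
Since the holes are disjoint and sit inside A, by finite additivity
  m(H) = sum_i (b_i - a_i), and m(A \ H) = m(A) - m(H).
Computing the hole measures:
  m(H_1) = -1 - (-3/2) = 1/2.
  m(H_2) = 1/2 - (-1/2) = 1.
  m(H_3) = 5/4 - 3/4 = 1/2.
Summed: m(H) = 1/2 + 1 + 1/2 = 2.
So m(A \ H) = 9 - 2 = 7.

7


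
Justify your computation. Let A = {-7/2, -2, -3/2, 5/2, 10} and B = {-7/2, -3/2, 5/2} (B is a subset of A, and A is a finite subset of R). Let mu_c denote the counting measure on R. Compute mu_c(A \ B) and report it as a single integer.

Counting measure assigns mu_c(E) = |E| (number of elements) when E is finite. For B subset A, A \ B is the set of elements of A not in B, so |A \ B| = |A| - |B|.
|A| = 5, |B| = 3, so mu_c(A \ B) = 5 - 3 = 2.

2


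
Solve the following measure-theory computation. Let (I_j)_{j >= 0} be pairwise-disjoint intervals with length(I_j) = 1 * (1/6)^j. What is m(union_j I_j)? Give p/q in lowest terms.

By countable additivity of the Lebesgue measure on pairwise disjoint measurable sets,
  m(union_{j >= 0} I_j) = sum_{j >= 0} m(I_j) = sum_{j >= 0} a * r^j,
  with a = 1 and r = 1/6.
Since 0 < r = 1/6 < 1, the geometric series converges:
  sum_{j >= 0} a * r^j = a / (1 - r).
  = 1 / (1 - 1/6)
  = 1 / (5/6)
  = 6/5.

6/5


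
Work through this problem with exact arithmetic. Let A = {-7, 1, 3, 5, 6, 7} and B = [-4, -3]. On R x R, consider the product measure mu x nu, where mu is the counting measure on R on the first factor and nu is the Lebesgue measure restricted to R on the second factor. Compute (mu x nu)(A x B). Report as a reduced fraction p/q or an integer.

For a measurable rectangle A x B, the product measure satisfies
  (mu x nu)(A x B) = mu(A) * nu(B).
  mu(A) = 6.
  nu(B) = 1.
  (mu x nu)(A x B) = 6 * 1 = 6.

6


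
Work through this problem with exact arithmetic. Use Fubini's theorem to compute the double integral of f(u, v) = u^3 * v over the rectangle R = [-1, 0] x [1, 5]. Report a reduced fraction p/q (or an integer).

f(u, v) is a tensor product of a function of u and a function of v, and both factors are bounded continuous (hence Lebesgue integrable) on the rectangle, so Fubini's theorem applies:
  integral_R f d(m x m) = (integral_a1^b1 u^3 du) * (integral_a2^b2 v dv).
Inner integral in u: integral_{-1}^{0} u^3 du = (0^4 - (-1)^4)/4
  = -1/4.
Inner integral in v: integral_{1}^{5} v dv = (5^2 - 1^2)/2
  = 12.
Product: (-1/4) * (12) = -3.

-3


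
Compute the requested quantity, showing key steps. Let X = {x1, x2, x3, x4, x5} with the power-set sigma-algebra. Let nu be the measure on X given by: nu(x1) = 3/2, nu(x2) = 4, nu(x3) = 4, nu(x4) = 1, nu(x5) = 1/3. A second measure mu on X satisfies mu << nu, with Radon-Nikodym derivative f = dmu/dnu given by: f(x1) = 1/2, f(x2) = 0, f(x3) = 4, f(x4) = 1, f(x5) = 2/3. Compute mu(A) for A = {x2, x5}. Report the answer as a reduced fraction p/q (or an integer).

By the defining property of the Radon-Nikodym derivative, for every measurable set A,
  mu(A) = integral_A f dnu.
Since nu is a discrete measure concentrated on the atoms of X, the integral over A reduces to the sum
  mu(A) = sum_{x in A} f(x) * nu({x}).
Computing each term:
  x2: f(x2) * nu(x2) = 0 * 4 = 0.
  x5: f(x5) * nu(x5) = 2/3 * 1/3 = 2/9.
Summing: mu(A) = 0 + 2/9 = 2/9.

2/9


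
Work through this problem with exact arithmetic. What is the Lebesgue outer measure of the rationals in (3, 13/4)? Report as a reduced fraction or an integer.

Q cap (3, 13/4) is countable; list its elements as q_1, q_2, ... . Fix eps > 0 and cover the k-th point by an interval of length eps * 2^(-k). The cover has total length eps * sum_{k>=1} 2^(-k) = eps, so by definition of outer measure m*(Q cap (3, 13/4)) <= eps. Since eps was arbitrary and m* >= 0, the outer measure is 0.

0


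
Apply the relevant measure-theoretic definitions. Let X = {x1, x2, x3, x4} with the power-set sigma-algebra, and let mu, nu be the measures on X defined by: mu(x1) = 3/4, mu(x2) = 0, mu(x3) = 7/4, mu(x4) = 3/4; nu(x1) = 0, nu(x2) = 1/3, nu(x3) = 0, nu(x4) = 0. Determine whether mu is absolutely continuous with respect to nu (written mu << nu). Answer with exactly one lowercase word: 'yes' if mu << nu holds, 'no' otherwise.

mu << nu means: every nu-null measurable set is also mu-null; equivalently, for every atom x, if nu({x}) = 0 then mu({x}) = 0.
Checking each atom:
  x1: nu = 0, mu = 3/4 > 0 -> violates mu << nu.
  x2: nu = 1/3 > 0 -> no constraint.
  x3: nu = 0, mu = 7/4 > 0 -> violates mu << nu.
  x4: nu = 0, mu = 3/4 > 0 -> violates mu << nu.
The atom(s) x1, x3, x4 violate the condition (nu = 0 but mu > 0). Therefore mu is NOT absolutely continuous w.r.t. nu.

no


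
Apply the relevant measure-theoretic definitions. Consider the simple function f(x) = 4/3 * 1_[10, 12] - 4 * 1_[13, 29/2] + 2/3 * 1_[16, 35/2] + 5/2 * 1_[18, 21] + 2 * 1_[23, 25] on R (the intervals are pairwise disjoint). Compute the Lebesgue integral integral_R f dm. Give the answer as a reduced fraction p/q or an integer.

For a simple function f = sum_i c_i * 1_{A_i} with disjoint A_i,
  integral f dm = sum_i c_i * m(A_i).
Lengths of the A_i:
  m(A_1) = 12 - 10 = 2.
  m(A_2) = 29/2 - 13 = 3/2.
  m(A_3) = 35/2 - 16 = 3/2.
  m(A_4) = 21 - 18 = 3.
  m(A_5) = 25 - 23 = 2.
Contributions c_i * m(A_i):
  (4/3) * (2) = 8/3.
  (-4) * (3/2) = -6.
  (2/3) * (3/2) = 1.
  (5/2) * (3) = 15/2.
  (2) * (2) = 4.
Total: 8/3 - 6 + 1 + 15/2 + 4 = 55/6.

55/6


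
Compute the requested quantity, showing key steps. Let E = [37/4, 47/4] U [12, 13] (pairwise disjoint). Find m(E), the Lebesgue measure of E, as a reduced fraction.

For pairwise disjoint intervals, m(union_i I_i) = sum_i m(I_i),
and m is invariant under swapping open/closed endpoints (single points have measure 0).
So m(E) = sum_i (b_i - a_i).
  I_1 has length 47/4 - 37/4 = 5/2.
  I_2 has length 13 - 12 = 1.
Summing:
  m(E) = 5/2 + 1 = 7/2.

7/2


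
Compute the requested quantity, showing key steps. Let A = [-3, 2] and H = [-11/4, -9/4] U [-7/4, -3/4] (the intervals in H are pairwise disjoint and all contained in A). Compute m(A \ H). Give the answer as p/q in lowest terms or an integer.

The ambient interval has length m(A) = 2 - (-3) = 5.
Since the holes are disjoint and sit inside A, by finite additivity
  m(H) = sum_i (b_i - a_i), and m(A \ H) = m(A) - m(H).
Computing the hole measures:
  m(H_1) = -9/4 - (-11/4) = 1/2.
  m(H_2) = -3/4 - (-7/4) = 1.
Summed: m(H) = 1/2 + 1 = 3/2.
So m(A \ H) = 5 - 3/2 = 7/2.

7/2


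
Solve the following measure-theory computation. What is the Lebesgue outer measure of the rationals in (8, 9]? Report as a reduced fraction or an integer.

E = Q cap (8, 9] is a subset of Q, which is countable. Enumerate Q = {q_1, q_2, ...}; for any eps > 0, cover q_k by the open interval (q_k - eps/2^(k+1), q_k + eps/2^(k+1)), of length eps/2^k. The total cover length is sum_{k>=1} eps/2^k = eps. Hence m*(E) <= m*(Q) <= eps for every eps > 0, and since outer measure is non-negative, m*(E) = 0.

0


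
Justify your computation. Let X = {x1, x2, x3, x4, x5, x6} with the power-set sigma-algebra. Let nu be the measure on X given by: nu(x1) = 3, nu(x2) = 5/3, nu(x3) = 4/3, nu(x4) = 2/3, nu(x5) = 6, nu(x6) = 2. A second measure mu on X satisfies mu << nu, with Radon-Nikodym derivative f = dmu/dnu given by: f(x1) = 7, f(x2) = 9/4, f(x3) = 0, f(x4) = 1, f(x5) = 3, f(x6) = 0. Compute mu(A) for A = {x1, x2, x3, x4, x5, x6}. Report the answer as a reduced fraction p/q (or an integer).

By the defining property of the Radon-Nikodym derivative, for every measurable set A,
  mu(A) = integral_A f dnu.
Since nu is a discrete measure concentrated on the atoms of X, the integral over A reduces to the sum
  mu(A) = sum_{x in A} f(x) * nu({x}).
Computing each term:
  x1: f(x1) * nu(x1) = 7 * 3 = 21.
  x2: f(x2) * nu(x2) = 9/4 * 5/3 = 15/4.
  x3: f(x3) * nu(x3) = 0 * 4/3 = 0.
  x4: f(x4) * nu(x4) = 1 * 2/3 = 2/3.
  x5: f(x5) * nu(x5) = 3 * 6 = 18.
  x6: f(x6) * nu(x6) = 0 * 2 = 0.
Summing: mu(A) = 21 + 15/4 + 0 + 2/3 + 18 + 0 = 521/12.

521/12


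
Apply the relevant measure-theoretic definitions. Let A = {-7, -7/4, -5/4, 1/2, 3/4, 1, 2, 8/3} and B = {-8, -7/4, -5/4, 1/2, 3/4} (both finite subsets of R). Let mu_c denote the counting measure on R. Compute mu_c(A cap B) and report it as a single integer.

Counting measure on a finite set equals cardinality. mu_c(A cap B) = |A cap B| (elements appearing in both).
Enumerating the elements of A that also lie in B gives 4 element(s).
So mu_c(A cap B) = 4.

4


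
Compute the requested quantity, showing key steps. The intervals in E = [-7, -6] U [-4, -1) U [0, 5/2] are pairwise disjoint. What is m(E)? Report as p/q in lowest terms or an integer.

For pairwise disjoint intervals, m(union_i I_i) = sum_i m(I_i),
and m is invariant under swapping open/closed endpoints (single points have measure 0).
So m(E) = sum_i (b_i - a_i).
  I_1 has length -6 - (-7) = 1.
  I_2 has length -1 - (-4) = 3.
  I_3 has length 5/2 - 0 = 5/2.
Summing:
  m(E) = 1 + 3 + 5/2 = 13/2.

13/2


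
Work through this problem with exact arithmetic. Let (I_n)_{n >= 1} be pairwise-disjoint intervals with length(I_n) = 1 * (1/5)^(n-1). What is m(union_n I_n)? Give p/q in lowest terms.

By countable additivity of the Lebesgue measure on pairwise disjoint measurable sets,
  m(union_{n >= 1} I_n) = sum_{n >= 1} m(I_n) = sum_{n >= 1} a * r^(n-1),
  with a = 1 and r = 1/5.
Since 0 < r = 1/5 < 1, the geometric series converges:
  sum_{n >= 1} a * r^(n-1) = a / (1 - r).
  = 1 / (1 - 1/5)
  = 1 / (4/5)
  = 5/4.

5/4


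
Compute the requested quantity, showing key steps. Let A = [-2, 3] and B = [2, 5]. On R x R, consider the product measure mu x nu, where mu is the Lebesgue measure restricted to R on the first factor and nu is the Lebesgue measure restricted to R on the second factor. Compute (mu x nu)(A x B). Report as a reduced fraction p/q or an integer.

For a measurable rectangle A x B, the product measure satisfies
  (mu x nu)(A x B) = mu(A) * nu(B).
  mu(A) = 5.
  nu(B) = 3.
  (mu x nu)(A x B) = 5 * 3 = 15.

15


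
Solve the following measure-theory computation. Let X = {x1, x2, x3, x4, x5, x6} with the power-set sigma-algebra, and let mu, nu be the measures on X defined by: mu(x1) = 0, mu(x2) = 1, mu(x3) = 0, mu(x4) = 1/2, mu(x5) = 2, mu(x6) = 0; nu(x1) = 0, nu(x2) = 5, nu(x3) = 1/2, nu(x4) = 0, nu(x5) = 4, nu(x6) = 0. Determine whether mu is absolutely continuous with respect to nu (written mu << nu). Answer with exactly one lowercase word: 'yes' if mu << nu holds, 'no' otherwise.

mu << nu means: every nu-null measurable set is also mu-null; equivalently, for every atom x, if nu({x}) = 0 then mu({x}) = 0.
Checking each atom:
  x1: nu = 0, mu = 0 -> consistent with mu << nu.
  x2: nu = 5 > 0 -> no constraint.
  x3: nu = 1/2 > 0 -> no constraint.
  x4: nu = 0, mu = 1/2 > 0 -> violates mu << nu.
  x5: nu = 4 > 0 -> no constraint.
  x6: nu = 0, mu = 0 -> consistent with mu << nu.
The atom(s) x4 violate the condition (nu = 0 but mu > 0). Therefore mu is NOT absolutely continuous w.r.t. nu.

no


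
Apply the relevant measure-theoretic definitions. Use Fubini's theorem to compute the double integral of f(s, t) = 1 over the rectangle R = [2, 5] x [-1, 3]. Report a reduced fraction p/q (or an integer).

f(s, t) is a tensor product of a function of s and a function of t, and both factors are bounded continuous (hence Lebesgue integrable) on the rectangle, so Fubini's theorem applies:
  integral_R f d(m x m) = (integral_a1^b1 1 ds) * (integral_a2^b2 1 dt).
Inner integral in s: integral_{2}^{5} 1 ds = (5^1 - 2^1)/1
  = 3.
Inner integral in t: integral_{-1}^{3} 1 dt = (3^1 - (-1)^1)/1
  = 4.
Product: (3) * (4) = 12.

12


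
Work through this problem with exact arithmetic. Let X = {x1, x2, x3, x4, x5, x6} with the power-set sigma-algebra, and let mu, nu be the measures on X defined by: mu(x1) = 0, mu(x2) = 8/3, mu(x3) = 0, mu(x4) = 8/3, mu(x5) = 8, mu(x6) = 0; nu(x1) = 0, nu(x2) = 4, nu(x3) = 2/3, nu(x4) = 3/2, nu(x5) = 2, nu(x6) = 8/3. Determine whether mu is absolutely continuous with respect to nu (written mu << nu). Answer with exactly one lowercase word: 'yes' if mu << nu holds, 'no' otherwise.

mu << nu means: every nu-null measurable set is also mu-null; equivalently, for every atom x, if nu({x}) = 0 then mu({x}) = 0.
Checking each atom:
  x1: nu = 0, mu = 0 -> consistent with mu << nu.
  x2: nu = 4 > 0 -> no constraint.
  x3: nu = 2/3 > 0 -> no constraint.
  x4: nu = 3/2 > 0 -> no constraint.
  x5: nu = 2 > 0 -> no constraint.
  x6: nu = 8/3 > 0 -> no constraint.
No atom violates the condition. Therefore mu << nu.

yes


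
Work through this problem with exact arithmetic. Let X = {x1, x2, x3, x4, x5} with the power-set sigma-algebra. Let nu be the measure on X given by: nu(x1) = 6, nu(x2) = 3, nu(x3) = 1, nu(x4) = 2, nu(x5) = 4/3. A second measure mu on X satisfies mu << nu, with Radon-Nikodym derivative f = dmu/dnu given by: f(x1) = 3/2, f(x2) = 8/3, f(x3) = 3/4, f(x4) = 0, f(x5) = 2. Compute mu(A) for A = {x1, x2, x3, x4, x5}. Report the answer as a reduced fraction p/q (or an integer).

By the defining property of the Radon-Nikodym derivative, for every measurable set A,
  mu(A) = integral_A f dnu.
Since nu is a discrete measure concentrated on the atoms of X, the integral over A reduces to the sum
  mu(A) = sum_{x in A} f(x) * nu({x}).
Computing each term:
  x1: f(x1) * nu(x1) = 3/2 * 6 = 9.
  x2: f(x2) * nu(x2) = 8/3 * 3 = 8.
  x3: f(x3) * nu(x3) = 3/4 * 1 = 3/4.
  x4: f(x4) * nu(x4) = 0 * 2 = 0.
  x5: f(x5) * nu(x5) = 2 * 4/3 = 8/3.
Summing: mu(A) = 9 + 8 + 3/4 + 0 + 8/3 = 245/12.

245/12


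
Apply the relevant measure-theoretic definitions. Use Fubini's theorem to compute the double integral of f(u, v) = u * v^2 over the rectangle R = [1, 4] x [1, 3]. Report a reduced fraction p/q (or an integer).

f(u, v) is a tensor product of a function of u and a function of v, and both factors are bounded continuous (hence Lebesgue integrable) on the rectangle, so Fubini's theorem applies:
  integral_R f d(m x m) = (integral_a1^b1 u du) * (integral_a2^b2 v^2 dv).
Inner integral in u: integral_{1}^{4} u du = (4^2 - 1^2)/2
  = 15/2.
Inner integral in v: integral_{1}^{3} v^2 dv = (3^3 - 1^3)/3
  = 26/3.
Product: (15/2) * (26/3) = 65.

65


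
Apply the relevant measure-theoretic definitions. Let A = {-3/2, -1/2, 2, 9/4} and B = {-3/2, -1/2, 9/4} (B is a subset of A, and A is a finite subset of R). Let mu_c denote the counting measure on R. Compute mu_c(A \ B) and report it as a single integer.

Counting measure assigns mu_c(E) = |E| (number of elements) when E is finite. For B subset A, A \ B is the set of elements of A not in B, so |A \ B| = |A| - |B|.
|A| = 4, |B| = 3, so mu_c(A \ B) = 4 - 3 = 1.

1


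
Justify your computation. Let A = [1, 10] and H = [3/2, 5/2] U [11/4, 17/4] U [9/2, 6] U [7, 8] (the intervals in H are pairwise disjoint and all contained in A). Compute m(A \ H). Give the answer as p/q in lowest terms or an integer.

The ambient interval has length m(A) = 10 - 1 = 9.
Since the holes are disjoint and sit inside A, by finite additivity
  m(H) = sum_i (b_i - a_i), and m(A \ H) = m(A) - m(H).
Computing the hole measures:
  m(H_1) = 5/2 - 3/2 = 1.
  m(H_2) = 17/4 - 11/4 = 3/2.
  m(H_3) = 6 - 9/2 = 3/2.
  m(H_4) = 8 - 7 = 1.
Summed: m(H) = 1 + 3/2 + 3/2 + 1 = 5.
So m(A \ H) = 9 - 5 = 4.

4


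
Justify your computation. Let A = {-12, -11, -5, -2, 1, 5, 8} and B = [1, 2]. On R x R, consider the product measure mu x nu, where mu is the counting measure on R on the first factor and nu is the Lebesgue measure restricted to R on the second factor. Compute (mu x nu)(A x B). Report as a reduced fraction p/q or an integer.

For a measurable rectangle A x B, the product measure satisfies
  (mu x nu)(A x B) = mu(A) * nu(B).
  mu(A) = 7.
  nu(B) = 1.
  (mu x nu)(A x B) = 7 * 1 = 7.

7


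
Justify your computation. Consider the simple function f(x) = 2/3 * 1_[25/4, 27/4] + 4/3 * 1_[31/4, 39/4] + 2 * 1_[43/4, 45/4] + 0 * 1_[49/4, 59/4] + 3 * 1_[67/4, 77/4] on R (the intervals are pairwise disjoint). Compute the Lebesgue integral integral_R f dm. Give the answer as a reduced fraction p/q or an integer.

For a simple function f = sum_i c_i * 1_{A_i} with disjoint A_i,
  integral f dm = sum_i c_i * m(A_i).
Lengths of the A_i:
  m(A_1) = 27/4 - 25/4 = 1/2.
  m(A_2) = 39/4 - 31/4 = 2.
  m(A_3) = 45/4 - 43/4 = 1/2.
  m(A_4) = 59/4 - 49/4 = 5/2.
  m(A_5) = 77/4 - 67/4 = 5/2.
Contributions c_i * m(A_i):
  (2/3) * (1/2) = 1/3.
  (4/3) * (2) = 8/3.
  (2) * (1/2) = 1.
  (0) * (5/2) = 0.
  (3) * (5/2) = 15/2.
Total: 1/3 + 8/3 + 1 + 0 + 15/2 = 23/2.

23/2


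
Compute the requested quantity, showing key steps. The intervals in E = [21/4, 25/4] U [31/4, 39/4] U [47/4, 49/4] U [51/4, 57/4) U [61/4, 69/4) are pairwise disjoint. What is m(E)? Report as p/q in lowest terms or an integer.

For pairwise disjoint intervals, m(union_i I_i) = sum_i m(I_i),
and m is invariant under swapping open/closed endpoints (single points have measure 0).
So m(E) = sum_i (b_i - a_i).
  I_1 has length 25/4 - 21/4 = 1.
  I_2 has length 39/4 - 31/4 = 2.
  I_3 has length 49/4 - 47/4 = 1/2.
  I_4 has length 57/4 - 51/4 = 3/2.
  I_5 has length 69/4 - 61/4 = 2.
Summing:
  m(E) = 1 + 2 + 1/2 + 3/2 + 2 = 7.

7


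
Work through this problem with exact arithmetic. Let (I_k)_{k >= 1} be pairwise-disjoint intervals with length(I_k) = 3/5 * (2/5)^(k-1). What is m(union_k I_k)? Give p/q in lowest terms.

By countable additivity of the Lebesgue measure on pairwise disjoint measurable sets,
  m(union_{k >= 1} I_k) = sum_{k >= 1} m(I_k) = sum_{k >= 1} a * r^(k-1),
  with a = 3/5 and r = 2/5.
Since 0 < r = 2/5 < 1, the geometric series converges:
  sum_{k >= 1} a * r^(k-1) = a / (1 - r).
  = 3/5 / (1 - 2/5)
  = 3/5 / (3/5)
  = 1.

1


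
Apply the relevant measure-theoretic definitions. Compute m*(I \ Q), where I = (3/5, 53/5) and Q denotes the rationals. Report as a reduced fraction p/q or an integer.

The interval I = (3/5, 53/5) has m(I) = 53/5 - 3/5 = 10 (endpoints are measure-zero, so open/closed/half-open agree). Write I = (I cap Q) u (I \ Q). The rationals in I are countable, so m*(I cap Q) = 0 (cover each rational by intervals whose total length is arbitrarily small). By countable subadditivity m*(I) <= m*(I cap Q) + m*(I \ Q), hence m*(I \ Q) >= m(I) = 10. The reverse inequality m*(I \ Q) <= m*(I) = 10 is trivial since (I \ Q) is a subset of I. Therefore m*(I \ Q) = 10.

10


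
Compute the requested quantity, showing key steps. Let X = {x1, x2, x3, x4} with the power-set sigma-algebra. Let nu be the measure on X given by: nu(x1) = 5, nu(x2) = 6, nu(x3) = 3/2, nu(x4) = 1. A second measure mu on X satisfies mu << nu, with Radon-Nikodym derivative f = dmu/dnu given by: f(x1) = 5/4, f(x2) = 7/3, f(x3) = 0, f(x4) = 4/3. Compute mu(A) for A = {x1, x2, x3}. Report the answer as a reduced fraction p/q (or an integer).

By the defining property of the Radon-Nikodym derivative, for every measurable set A,
  mu(A) = integral_A f dnu.
Since nu is a discrete measure concentrated on the atoms of X, the integral over A reduces to the sum
  mu(A) = sum_{x in A} f(x) * nu({x}).
Computing each term:
  x1: f(x1) * nu(x1) = 5/4 * 5 = 25/4.
  x2: f(x2) * nu(x2) = 7/3 * 6 = 14.
  x3: f(x3) * nu(x3) = 0 * 3/2 = 0.
Summing: mu(A) = 25/4 + 14 + 0 = 81/4.

81/4


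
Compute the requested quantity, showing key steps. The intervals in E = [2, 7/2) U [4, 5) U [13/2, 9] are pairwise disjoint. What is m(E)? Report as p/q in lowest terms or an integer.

For pairwise disjoint intervals, m(union_i I_i) = sum_i m(I_i),
and m is invariant under swapping open/closed endpoints (single points have measure 0).
So m(E) = sum_i (b_i - a_i).
  I_1 has length 7/2 - 2 = 3/2.
  I_2 has length 5 - 4 = 1.
  I_3 has length 9 - 13/2 = 5/2.
Summing:
  m(E) = 3/2 + 1 + 5/2 = 5.

5


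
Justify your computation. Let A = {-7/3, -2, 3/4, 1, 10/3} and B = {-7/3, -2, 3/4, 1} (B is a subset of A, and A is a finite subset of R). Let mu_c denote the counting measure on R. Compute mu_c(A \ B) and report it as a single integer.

Counting measure assigns mu_c(E) = |E| (number of elements) when E is finite. For B subset A, A \ B is the set of elements of A not in B, so |A \ B| = |A| - |B|.
|A| = 5, |B| = 4, so mu_c(A \ B) = 5 - 4 = 1.

1


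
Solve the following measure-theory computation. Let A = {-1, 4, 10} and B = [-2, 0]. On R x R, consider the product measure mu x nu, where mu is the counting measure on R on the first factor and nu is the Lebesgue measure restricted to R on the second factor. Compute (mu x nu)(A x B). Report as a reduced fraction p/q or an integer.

For a measurable rectangle A x B, the product measure satisfies
  (mu x nu)(A x B) = mu(A) * nu(B).
  mu(A) = 3.
  nu(B) = 2.
  (mu x nu)(A x B) = 3 * 2 = 6.

6


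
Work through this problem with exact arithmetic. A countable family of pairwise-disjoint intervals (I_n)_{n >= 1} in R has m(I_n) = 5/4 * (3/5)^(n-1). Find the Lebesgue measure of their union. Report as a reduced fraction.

By countable additivity of the Lebesgue measure on pairwise disjoint measurable sets,
  m(union_{n >= 1} I_n) = sum_{n >= 1} m(I_n) = sum_{n >= 1} a * r^(n-1),
  with a = 5/4 and r = 3/5.
Since 0 < r = 3/5 < 1, the geometric series converges:
  sum_{n >= 1} a * r^(n-1) = a / (1 - r).
  = 5/4 / (1 - 3/5)
  = 5/4 / (2/5)
  = 25/8.

25/8


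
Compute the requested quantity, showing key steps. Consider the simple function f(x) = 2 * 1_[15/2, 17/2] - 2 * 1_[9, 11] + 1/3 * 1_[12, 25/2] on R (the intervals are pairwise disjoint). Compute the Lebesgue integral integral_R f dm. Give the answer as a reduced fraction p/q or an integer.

For a simple function f = sum_i c_i * 1_{A_i} with disjoint A_i,
  integral f dm = sum_i c_i * m(A_i).
Lengths of the A_i:
  m(A_1) = 17/2 - 15/2 = 1.
  m(A_2) = 11 - 9 = 2.
  m(A_3) = 25/2 - 12 = 1/2.
Contributions c_i * m(A_i):
  (2) * (1) = 2.
  (-2) * (2) = -4.
  (1/3) * (1/2) = 1/6.
Total: 2 - 4 + 1/6 = -11/6.

-11/6


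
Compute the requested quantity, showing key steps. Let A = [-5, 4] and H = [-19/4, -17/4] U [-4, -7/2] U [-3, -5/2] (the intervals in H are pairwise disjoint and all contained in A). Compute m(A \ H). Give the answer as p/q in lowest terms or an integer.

The ambient interval has length m(A) = 4 - (-5) = 9.
Since the holes are disjoint and sit inside A, by finite additivity
  m(H) = sum_i (b_i - a_i), and m(A \ H) = m(A) - m(H).
Computing the hole measures:
  m(H_1) = -17/4 - (-19/4) = 1/2.
  m(H_2) = -7/2 - (-4) = 1/2.
  m(H_3) = -5/2 - (-3) = 1/2.
Summed: m(H) = 1/2 + 1/2 + 1/2 = 3/2.
So m(A \ H) = 9 - 3/2 = 15/2.

15/2


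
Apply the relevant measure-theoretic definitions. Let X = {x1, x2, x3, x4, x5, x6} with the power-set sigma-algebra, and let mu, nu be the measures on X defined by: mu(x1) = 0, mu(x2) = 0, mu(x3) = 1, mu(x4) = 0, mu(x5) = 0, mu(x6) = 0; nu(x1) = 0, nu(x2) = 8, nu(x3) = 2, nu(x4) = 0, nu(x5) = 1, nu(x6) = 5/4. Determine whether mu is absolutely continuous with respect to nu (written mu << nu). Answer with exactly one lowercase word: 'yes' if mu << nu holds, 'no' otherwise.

mu << nu means: every nu-null measurable set is also mu-null; equivalently, for every atom x, if nu({x}) = 0 then mu({x}) = 0.
Checking each atom:
  x1: nu = 0, mu = 0 -> consistent with mu << nu.
  x2: nu = 8 > 0 -> no constraint.
  x3: nu = 2 > 0 -> no constraint.
  x4: nu = 0, mu = 0 -> consistent with mu << nu.
  x5: nu = 1 > 0 -> no constraint.
  x6: nu = 5/4 > 0 -> no constraint.
No atom violates the condition. Therefore mu << nu.

yes


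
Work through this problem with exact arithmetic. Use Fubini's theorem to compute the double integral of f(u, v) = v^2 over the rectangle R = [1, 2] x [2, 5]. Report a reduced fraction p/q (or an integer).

f(u, v) is a tensor product of a function of u and a function of v, and both factors are bounded continuous (hence Lebesgue integrable) on the rectangle, so Fubini's theorem applies:
  integral_R f d(m x m) = (integral_a1^b1 1 du) * (integral_a2^b2 v^2 dv).
Inner integral in u: integral_{1}^{2} 1 du = (2^1 - 1^1)/1
  = 1.
Inner integral in v: integral_{2}^{5} v^2 dv = (5^3 - 2^3)/3
  = 39.
Product: (1) * (39) = 39.

39


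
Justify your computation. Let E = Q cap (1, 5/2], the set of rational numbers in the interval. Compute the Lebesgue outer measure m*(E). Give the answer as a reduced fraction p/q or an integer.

E = Q cap (1, 5/2] is a subset of Q, which is countable. Enumerate Q = {q_1, q_2, ...}; for any eps > 0, cover q_k by the open interval (q_k - eps/2^(k+1), q_k + eps/2^(k+1)), of length eps/2^k. The total cover length is sum_{k>=1} eps/2^k = eps. Hence m*(E) <= m*(Q) <= eps for every eps > 0, and since outer measure is non-negative, m*(E) = 0.

0


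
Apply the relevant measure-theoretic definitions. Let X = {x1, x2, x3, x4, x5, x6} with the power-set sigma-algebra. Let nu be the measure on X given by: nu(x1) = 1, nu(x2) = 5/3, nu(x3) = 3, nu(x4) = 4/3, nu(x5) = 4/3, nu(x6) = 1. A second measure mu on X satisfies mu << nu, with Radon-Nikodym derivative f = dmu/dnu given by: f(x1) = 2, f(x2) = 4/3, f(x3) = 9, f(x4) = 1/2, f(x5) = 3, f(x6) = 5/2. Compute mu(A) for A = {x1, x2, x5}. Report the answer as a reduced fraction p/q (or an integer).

By the defining property of the Radon-Nikodym derivative, for every measurable set A,
  mu(A) = integral_A f dnu.
Since nu is a discrete measure concentrated on the atoms of X, the integral over A reduces to the sum
  mu(A) = sum_{x in A} f(x) * nu({x}).
Computing each term:
  x1: f(x1) * nu(x1) = 2 * 1 = 2.
  x2: f(x2) * nu(x2) = 4/3 * 5/3 = 20/9.
  x5: f(x5) * nu(x5) = 3 * 4/3 = 4.
Summing: mu(A) = 2 + 20/9 + 4 = 74/9.

74/9


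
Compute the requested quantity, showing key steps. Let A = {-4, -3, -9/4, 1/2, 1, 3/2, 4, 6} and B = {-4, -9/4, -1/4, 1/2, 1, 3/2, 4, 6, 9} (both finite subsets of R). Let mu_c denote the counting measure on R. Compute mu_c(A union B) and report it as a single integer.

Counting measure on a finite set equals cardinality. By inclusion-exclusion, |A union B| = |A| + |B| - |A cap B|.
|A| = 8, |B| = 9, |A cap B| = 7.
So mu_c(A union B) = 8 + 9 - 7 = 10.

10


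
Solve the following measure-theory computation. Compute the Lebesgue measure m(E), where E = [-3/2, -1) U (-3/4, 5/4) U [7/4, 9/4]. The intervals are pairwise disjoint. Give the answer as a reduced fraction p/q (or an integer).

For pairwise disjoint intervals, m(union_i I_i) = sum_i m(I_i),
and m is invariant under swapping open/closed endpoints (single points have measure 0).
So m(E) = sum_i (b_i - a_i).
  I_1 has length -1 - (-3/2) = 1/2.
  I_2 has length 5/4 - (-3/4) = 2.
  I_3 has length 9/4 - 7/4 = 1/2.
Summing:
  m(E) = 1/2 + 2 + 1/2 = 3.

3


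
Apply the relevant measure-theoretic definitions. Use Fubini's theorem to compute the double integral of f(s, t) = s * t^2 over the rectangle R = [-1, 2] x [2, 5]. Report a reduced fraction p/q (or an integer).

f(s, t) is a tensor product of a function of s and a function of t, and both factors are bounded continuous (hence Lebesgue integrable) on the rectangle, so Fubini's theorem applies:
  integral_R f d(m x m) = (integral_a1^b1 s ds) * (integral_a2^b2 t^2 dt).
Inner integral in s: integral_{-1}^{2} s ds = (2^2 - (-1)^2)/2
  = 3/2.
Inner integral in t: integral_{2}^{5} t^2 dt = (5^3 - 2^3)/3
  = 39.
Product: (3/2) * (39) = 117/2.

117/2


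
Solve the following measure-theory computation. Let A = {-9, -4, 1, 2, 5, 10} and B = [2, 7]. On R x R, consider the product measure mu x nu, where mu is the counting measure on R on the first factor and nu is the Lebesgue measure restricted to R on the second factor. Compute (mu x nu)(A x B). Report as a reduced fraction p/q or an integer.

For a measurable rectangle A x B, the product measure satisfies
  (mu x nu)(A x B) = mu(A) * nu(B).
  mu(A) = 6.
  nu(B) = 5.
  (mu x nu)(A x B) = 6 * 5 = 30.

30


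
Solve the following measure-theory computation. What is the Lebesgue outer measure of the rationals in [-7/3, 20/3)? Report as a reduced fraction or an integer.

E = Q cap [-7/3, 20/3) is a subset of Q, which is countable. Enumerate Q = {q_1, q_2, ...}; for any eps > 0, cover q_k by the open interval (q_k - eps/2^(k+1), q_k + eps/2^(k+1)), of length eps/2^k. The total cover length is sum_{k>=1} eps/2^k = eps. Hence m*(E) <= m*(Q) <= eps for every eps > 0, and since outer measure is non-negative, m*(E) = 0.

0


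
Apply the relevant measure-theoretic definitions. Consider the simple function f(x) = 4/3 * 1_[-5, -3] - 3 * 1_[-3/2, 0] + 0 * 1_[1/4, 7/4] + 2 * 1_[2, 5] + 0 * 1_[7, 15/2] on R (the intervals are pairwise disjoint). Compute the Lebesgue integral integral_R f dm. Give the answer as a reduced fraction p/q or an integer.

For a simple function f = sum_i c_i * 1_{A_i} with disjoint A_i,
  integral f dm = sum_i c_i * m(A_i).
Lengths of the A_i:
  m(A_1) = -3 - (-5) = 2.
  m(A_2) = 0 - (-3/2) = 3/2.
  m(A_3) = 7/4 - 1/4 = 3/2.
  m(A_4) = 5 - 2 = 3.
  m(A_5) = 15/2 - 7 = 1/2.
Contributions c_i * m(A_i):
  (4/3) * (2) = 8/3.
  (-3) * (3/2) = -9/2.
  (0) * (3/2) = 0.
  (2) * (3) = 6.
  (0) * (1/2) = 0.
Total: 8/3 - 9/2 + 0 + 6 + 0 = 25/6.

25/6


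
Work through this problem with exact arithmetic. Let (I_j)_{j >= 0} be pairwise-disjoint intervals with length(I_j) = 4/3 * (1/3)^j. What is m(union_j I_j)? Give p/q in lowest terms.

By countable additivity of the Lebesgue measure on pairwise disjoint measurable sets,
  m(union_{j >= 0} I_j) = sum_{j >= 0} m(I_j) = sum_{j >= 0} a * r^j,
  with a = 4/3 and r = 1/3.
Since 0 < r = 1/3 < 1, the geometric series converges:
  sum_{j >= 0} a * r^j = a / (1 - r).
  = 4/3 / (1 - 1/3)
  = 4/3 / (2/3)
  = 2.

2


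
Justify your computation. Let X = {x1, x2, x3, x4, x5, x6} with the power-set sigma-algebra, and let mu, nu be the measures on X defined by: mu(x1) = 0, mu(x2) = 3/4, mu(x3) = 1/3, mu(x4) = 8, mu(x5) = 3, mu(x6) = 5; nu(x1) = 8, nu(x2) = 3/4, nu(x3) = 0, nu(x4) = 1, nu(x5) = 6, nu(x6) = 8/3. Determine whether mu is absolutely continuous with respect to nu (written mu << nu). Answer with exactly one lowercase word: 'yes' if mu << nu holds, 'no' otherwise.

mu << nu means: every nu-null measurable set is also mu-null; equivalently, for every atom x, if nu({x}) = 0 then mu({x}) = 0.
Checking each atom:
  x1: nu = 8 > 0 -> no constraint.
  x2: nu = 3/4 > 0 -> no constraint.
  x3: nu = 0, mu = 1/3 > 0 -> violates mu << nu.
  x4: nu = 1 > 0 -> no constraint.
  x5: nu = 6 > 0 -> no constraint.
  x6: nu = 8/3 > 0 -> no constraint.
The atom(s) x3 violate the condition (nu = 0 but mu > 0). Therefore mu is NOT absolutely continuous w.r.t. nu.

no


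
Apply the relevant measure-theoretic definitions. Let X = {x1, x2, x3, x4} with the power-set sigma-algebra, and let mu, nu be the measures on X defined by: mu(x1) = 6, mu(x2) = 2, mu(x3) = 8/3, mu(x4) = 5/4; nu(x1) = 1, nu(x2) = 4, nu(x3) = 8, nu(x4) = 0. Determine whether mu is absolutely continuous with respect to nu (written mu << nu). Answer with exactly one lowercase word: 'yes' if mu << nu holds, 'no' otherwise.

mu << nu means: every nu-null measurable set is also mu-null; equivalently, for every atom x, if nu({x}) = 0 then mu({x}) = 0.
Checking each atom:
  x1: nu = 1 > 0 -> no constraint.
  x2: nu = 4 > 0 -> no constraint.
  x3: nu = 8 > 0 -> no constraint.
  x4: nu = 0, mu = 5/4 > 0 -> violates mu << nu.
The atom(s) x4 violate the condition (nu = 0 but mu > 0). Therefore mu is NOT absolutely continuous w.r.t. nu.

no


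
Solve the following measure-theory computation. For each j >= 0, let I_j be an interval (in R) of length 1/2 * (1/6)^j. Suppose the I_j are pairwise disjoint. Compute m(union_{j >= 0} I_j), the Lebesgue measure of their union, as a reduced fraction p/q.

By countable additivity of the Lebesgue measure on pairwise disjoint measurable sets,
  m(union_{j >= 0} I_j) = sum_{j >= 0} m(I_j) = sum_{j >= 0} a * r^j,
  with a = 1/2 and r = 1/6.
Since 0 < r = 1/6 < 1, the geometric series converges:
  sum_{j >= 0} a * r^j = a / (1 - r).
  = 1/2 / (1 - 1/6)
  = 1/2 / (5/6)
  = 3/5.

3/5


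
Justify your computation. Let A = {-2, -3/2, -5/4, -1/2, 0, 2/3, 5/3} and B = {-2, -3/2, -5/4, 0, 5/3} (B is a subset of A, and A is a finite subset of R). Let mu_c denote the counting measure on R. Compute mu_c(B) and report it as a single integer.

Counting measure assigns mu_c(E) = |E| (number of elements) when E is finite.
B has 5 element(s), so mu_c(B) = 5.

5


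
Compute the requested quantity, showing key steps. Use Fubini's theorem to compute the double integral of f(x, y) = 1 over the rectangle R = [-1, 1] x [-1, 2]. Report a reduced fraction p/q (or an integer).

f(x, y) is a tensor product of a function of x and a function of y, and both factors are bounded continuous (hence Lebesgue integrable) on the rectangle, so Fubini's theorem applies:
  integral_R f d(m x m) = (integral_a1^b1 1 dx) * (integral_a2^b2 1 dy).
Inner integral in x: integral_{-1}^{1} 1 dx = (1^1 - (-1)^1)/1
  = 2.
Inner integral in y: integral_{-1}^{2} 1 dy = (2^1 - (-1)^1)/1
  = 3.
Product: (2) * (3) = 6.

6


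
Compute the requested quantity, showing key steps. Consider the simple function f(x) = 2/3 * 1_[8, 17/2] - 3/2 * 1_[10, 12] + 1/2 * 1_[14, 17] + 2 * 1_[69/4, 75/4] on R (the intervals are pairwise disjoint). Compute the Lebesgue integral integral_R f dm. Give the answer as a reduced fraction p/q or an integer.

For a simple function f = sum_i c_i * 1_{A_i} with disjoint A_i,
  integral f dm = sum_i c_i * m(A_i).
Lengths of the A_i:
  m(A_1) = 17/2 - 8 = 1/2.
  m(A_2) = 12 - 10 = 2.
  m(A_3) = 17 - 14 = 3.
  m(A_4) = 75/4 - 69/4 = 3/2.
Contributions c_i * m(A_i):
  (2/3) * (1/2) = 1/3.
  (-3/2) * (2) = -3.
  (1/2) * (3) = 3/2.
  (2) * (3/2) = 3.
Total: 1/3 - 3 + 3/2 + 3 = 11/6.

11/6


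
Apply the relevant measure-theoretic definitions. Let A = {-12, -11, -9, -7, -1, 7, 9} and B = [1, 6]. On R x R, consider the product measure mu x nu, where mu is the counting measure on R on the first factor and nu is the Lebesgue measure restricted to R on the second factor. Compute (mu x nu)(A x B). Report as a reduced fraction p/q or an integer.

For a measurable rectangle A x B, the product measure satisfies
  (mu x nu)(A x B) = mu(A) * nu(B).
  mu(A) = 7.
  nu(B) = 5.
  (mu x nu)(A x B) = 7 * 5 = 35.

35


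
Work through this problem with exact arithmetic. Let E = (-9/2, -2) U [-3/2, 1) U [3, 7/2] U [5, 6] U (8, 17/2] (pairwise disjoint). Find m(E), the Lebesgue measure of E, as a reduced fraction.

For pairwise disjoint intervals, m(union_i I_i) = sum_i m(I_i),
and m is invariant under swapping open/closed endpoints (single points have measure 0).
So m(E) = sum_i (b_i - a_i).
  I_1 has length -2 - (-9/2) = 5/2.
  I_2 has length 1 - (-3/2) = 5/2.
  I_3 has length 7/2 - 3 = 1/2.
  I_4 has length 6 - 5 = 1.
  I_5 has length 17/2 - 8 = 1/2.
Summing:
  m(E) = 5/2 + 5/2 + 1/2 + 1 + 1/2 = 7.

7


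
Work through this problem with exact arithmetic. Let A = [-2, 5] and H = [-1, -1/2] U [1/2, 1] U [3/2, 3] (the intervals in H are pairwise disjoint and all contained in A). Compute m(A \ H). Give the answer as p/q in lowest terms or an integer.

The ambient interval has length m(A) = 5 - (-2) = 7.
Since the holes are disjoint and sit inside A, by finite additivity
  m(H) = sum_i (b_i - a_i), and m(A \ H) = m(A) - m(H).
Computing the hole measures:
  m(H_1) = -1/2 - (-1) = 1/2.
  m(H_2) = 1 - 1/2 = 1/2.
  m(H_3) = 3 - 3/2 = 3/2.
Summed: m(H) = 1/2 + 1/2 + 3/2 = 5/2.
So m(A \ H) = 7 - 5/2 = 9/2.

9/2


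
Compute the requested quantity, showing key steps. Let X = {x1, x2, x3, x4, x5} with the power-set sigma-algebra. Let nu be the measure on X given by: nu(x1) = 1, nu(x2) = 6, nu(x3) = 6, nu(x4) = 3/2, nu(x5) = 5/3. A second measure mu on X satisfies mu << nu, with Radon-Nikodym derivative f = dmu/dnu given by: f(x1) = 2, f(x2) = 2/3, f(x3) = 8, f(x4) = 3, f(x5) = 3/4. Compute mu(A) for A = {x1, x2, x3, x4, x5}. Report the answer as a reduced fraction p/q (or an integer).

By the defining property of the Radon-Nikodym derivative, for every measurable set A,
  mu(A) = integral_A f dnu.
Since nu is a discrete measure concentrated on the atoms of X, the integral over A reduces to the sum
  mu(A) = sum_{x in A} f(x) * nu({x}).
Computing each term:
  x1: f(x1) * nu(x1) = 2 * 1 = 2.
  x2: f(x2) * nu(x2) = 2/3 * 6 = 4.
  x3: f(x3) * nu(x3) = 8 * 6 = 48.
  x4: f(x4) * nu(x4) = 3 * 3/2 = 9/2.
  x5: f(x5) * nu(x5) = 3/4 * 5/3 = 5/4.
Summing: mu(A) = 2 + 4 + 48 + 9/2 + 5/4 = 239/4.

239/4


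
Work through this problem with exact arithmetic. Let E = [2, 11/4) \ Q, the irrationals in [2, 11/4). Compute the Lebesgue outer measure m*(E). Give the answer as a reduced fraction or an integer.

The interval I = [2, 11/4) has m(I) = 11/4 - 2 = 3/4 (endpoints are measure-zero, so open/closed/half-open agree). Write I = (I cap Q) u (I \ Q). The rationals in I are countable, so m*(I cap Q) = 0 (cover each rational by intervals whose total length is arbitrarily small). By countable subadditivity m*(I) <= m*(I cap Q) + m*(I \ Q), hence m*(I \ Q) >= m(I) = 3/4. The reverse inequality m*(I \ Q) <= m*(I) = 3/4 is trivial since (I \ Q) is a subset of I. Therefore m*(I \ Q) = 3/4.

3/4


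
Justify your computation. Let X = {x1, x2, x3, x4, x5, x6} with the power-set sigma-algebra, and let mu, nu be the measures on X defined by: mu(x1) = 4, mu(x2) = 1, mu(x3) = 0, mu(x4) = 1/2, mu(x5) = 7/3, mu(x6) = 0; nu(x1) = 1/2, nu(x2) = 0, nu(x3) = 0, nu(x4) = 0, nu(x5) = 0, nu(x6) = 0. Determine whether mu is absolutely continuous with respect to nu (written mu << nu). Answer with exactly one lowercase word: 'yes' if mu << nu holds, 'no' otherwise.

mu << nu means: every nu-null measurable set is also mu-null; equivalently, for every atom x, if nu({x}) = 0 then mu({x}) = 0.
Checking each atom:
  x1: nu = 1/2 > 0 -> no constraint.
  x2: nu = 0, mu = 1 > 0 -> violates mu << nu.
  x3: nu = 0, mu = 0 -> consistent with mu << nu.
  x4: nu = 0, mu = 1/2 > 0 -> violates mu << nu.
  x5: nu = 0, mu = 7/3 > 0 -> violates mu << nu.
  x6: nu = 0, mu = 0 -> consistent with mu << nu.
The atom(s) x2, x4, x5 violate the condition (nu = 0 but mu > 0). Therefore mu is NOT absolutely continuous w.r.t. nu.

no


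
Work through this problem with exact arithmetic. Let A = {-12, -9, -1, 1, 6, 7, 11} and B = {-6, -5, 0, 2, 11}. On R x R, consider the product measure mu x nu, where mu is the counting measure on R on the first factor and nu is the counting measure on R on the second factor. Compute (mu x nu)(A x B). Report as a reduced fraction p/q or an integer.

For a measurable rectangle A x B, the product measure satisfies
  (mu x nu)(A x B) = mu(A) * nu(B).
  mu(A) = 7.
  nu(B) = 5.
  (mu x nu)(A x B) = 7 * 5 = 35.

35


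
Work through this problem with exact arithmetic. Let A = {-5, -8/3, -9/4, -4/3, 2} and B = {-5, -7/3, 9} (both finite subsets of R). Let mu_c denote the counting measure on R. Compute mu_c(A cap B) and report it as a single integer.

Counting measure on a finite set equals cardinality. mu_c(A cap B) = |A cap B| (elements appearing in both).
Enumerating the elements of A that also lie in B gives 1 element(s).
So mu_c(A cap B) = 1.

1


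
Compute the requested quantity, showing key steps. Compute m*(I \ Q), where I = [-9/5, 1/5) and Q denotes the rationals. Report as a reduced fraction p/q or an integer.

The interval I = [-9/5, 1/5) has m(I) = 1/5 - (-9/5) = 2 (endpoints are measure-zero, so open/closed/half-open agree). Write I = (I cap Q) u (I \ Q). The rationals in I are countable, so m*(I cap Q) = 0 (cover each rational by intervals whose total length is arbitrarily small). By countable subadditivity m*(I) <= m*(I cap Q) + m*(I \ Q), hence m*(I \ Q) >= m(I) = 2. The reverse inequality m*(I \ Q) <= m*(I) = 2 is trivial since (I \ Q) is a subset of I. Therefore m*(I \ Q) = 2.

2


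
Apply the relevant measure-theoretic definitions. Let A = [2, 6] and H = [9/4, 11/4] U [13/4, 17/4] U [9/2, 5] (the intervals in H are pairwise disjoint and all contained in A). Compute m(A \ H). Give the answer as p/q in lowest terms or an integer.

The ambient interval has length m(A) = 6 - 2 = 4.
Since the holes are disjoint and sit inside A, by finite additivity
  m(H) = sum_i (b_i - a_i), and m(A \ H) = m(A) - m(H).
Computing the hole measures:
  m(H_1) = 11/4 - 9/4 = 1/2.
  m(H_2) = 17/4 - 13/4 = 1.
  m(H_3) = 5 - 9/2 = 1/2.
Summed: m(H) = 1/2 + 1 + 1/2 = 2.
So m(A \ H) = 4 - 2 = 2.

2
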